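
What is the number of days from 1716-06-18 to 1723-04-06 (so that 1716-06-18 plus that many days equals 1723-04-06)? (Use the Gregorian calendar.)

Jun 18, 1716 → Jun 18, 1717: 365 days.
Jun 18, 1717 → Jun 18, 1718: 365 days.
Jun 18, 1718 → Jun 18, 1719: 365 days.
Jun 18, 1719 → Jun 18, 1720: 366 days (Feb 29, 1720 is in that span).
Jun 18, 1720 → Jun 18, 1721: 365 days.
Jun 18, 1721 → Jun 18, 1722: 365 days.
Jun 18, 1722 → Jul 18, 1722: 30 days (June has 30).
Jul 18, 1722 → Aug 18, 1722: 31 days (July has 31).
Aug 18, 1722 → Sep 18, 1722: 31 days (August has 31).
Sep 18, 1722 → Oct 18, 1722: 30 days (September has 30).
Oct 18, 1722 → Nov 18, 1722: 31 days (October has 31).
Nov 18, 1722 → Dec 18, 1722: 30 days (November has 30).
Dec 18, 1722 → Jan 18, 1723: 31 days (December has 31).
Jan 18, 1723 → Feb 18, 1723: 31 days (January has 31).
Feb 18, 1723 → Mar 18, 1723: 28 days (February has 28).
Mar 18, 1723 → Apr 6, 1723: 19 days.
Total: 2483 days.

2483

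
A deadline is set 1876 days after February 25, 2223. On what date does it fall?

+365 (one year) → Feb 25, 2224 (1511 left).
+366 (one year; includes Feb 29, 2224) → Feb 25, 2225 (1145 left).
+365 (one year) → Feb 25, 2226 (780 left).
+365 (one year) → Feb 25, 2227 (415 left).
+365 (one year) → Feb 25, 2228 (50 left).
Feb has 29 days: +5 → Mar 1, 2228 (45 left).
Mar has 31 days: +31 → Apr 1, 2228 (14 left).
+14 → Apr 15, 2228.

April 15, 2228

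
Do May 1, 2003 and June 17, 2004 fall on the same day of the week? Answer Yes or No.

From May 1, 2003 to Jun 17, 2004 is 413 days.
413 mod 7 = 0, so they are the same weekday.
(May 1, 2003 is a Thursday; Jun 17, 2004 is a Thursday.)

Yes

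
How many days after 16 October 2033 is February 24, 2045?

Oct 16, 2033 → Oct 16, 2034: 365 days.
Oct 16, 2034 → Oct 16, 2035: 365 days.
Oct 16, 2035 → Oct 16, 2036: 366 days (Feb 29, 2036 is in that span).
Oct 16, 2036 → Oct 16, 2037: 365 days.
Oct 16, 2037 → Oct 16, 2038: 365 days.
Oct 16, 2038 → Oct 16, 2039: 365 days.
Oct 16, 2039 → Oct 16, 2040: 366 days (Feb 29, 2040 is in that span).
Oct 16, 2040 → Oct 16, 2041: 365 days.
Oct 16, 2041 → Oct 16, 2042: 365 days.
Oct 16, 2042 → Oct 16, 2043: 365 days.
Oct 16, 2043 → Oct 16, 2044: 366 days (Feb 29, 2044 is in that span).
Oct 16, 2044 → Nov 16, 2044: 31 days (October has 31).
Nov 16, 2044 → Dec 16, 2044: 30 days (November has 30).
Dec 16, 2044 → Jan 16, 2045: 31 days (December has 31).
Jan 16, 2045 → Feb 16, 2045: 31 days (January has 31).
Feb 16, 2045 → Feb 24, 2045: 8 days.
Total: 4149 days.

4149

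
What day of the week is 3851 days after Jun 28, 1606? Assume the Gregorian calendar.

Thursday

Jun 28, 1606 is a Wednesday.
3851 mod 7 = 1, so 3851 days after a Wednesday is Wednesday + 1 = Thursday.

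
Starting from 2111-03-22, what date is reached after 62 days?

Mar has 31 days: +10 → Apr 1, 2111 (52 left).
Apr has 30 days: +30 → May 1, 2111 (22 left).
+22 → May 23, 2111.

May 23, 2111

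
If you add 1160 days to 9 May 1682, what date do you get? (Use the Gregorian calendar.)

July 12, 1685

+365 (one year) → May 9, 1683 (795 left).
+366 (one year; includes Feb 29, 1684) → May 9, 1684 (429 left).
+365 (one year) → May 9, 1685 (64 left).
May has 31 days: +23 → Jun 1, 1685 (41 left).
Jun has 30 days: +30 → Jul 1, 1685 (11 left).
+11 → Jul 12, 1685.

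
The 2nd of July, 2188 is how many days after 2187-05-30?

399

May 30, 2187 → Jun 30, 2187: 31 days (May has 31).
Jun 30, 2187 → Jul 30, 2187: 30 days (June has 30).
Jul 30, 2187 → Aug 30, 2187: 31 days (July has 31).
Aug 30, 2187 → Sep 30, 2187: 31 days (August has 31).
Sep 30, 2187 → Oct 30, 2187: 30 days (September has 30).
Oct 30, 2187 → Nov 30, 2187: 31 days (October has 31).
Nov 30, 2187 → Dec 30, 2187: 30 days (November has 30).
Dec 30, 2187 → Jan 30, 2188: 31 days (December has 31).
Jan 30, 2188 → Feb 29, 2188: 30 days (January has 31).
Feb 29, 2188 → Mar 29, 2188: 29 days (February has 29).
Mar 29, 2188 → Apr 29, 2188: 31 days (March has 31).
Apr 29, 2188 → May 29, 2188: 30 days (April has 30).
May 29, 2188 → Jun 29, 2188: 31 days (May has 31).
Jun 29, 2188 → Jul 2, 2188: 3 days.
Total: 399 days.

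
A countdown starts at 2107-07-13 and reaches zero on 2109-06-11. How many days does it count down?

699

Jul 13, 2107 → Jul 13, 2108: 366 days (Feb 29, 2108 is in that span).
Jul 13, 2108 → Aug 13, 2108: 31 days (July has 31).
Aug 13, 2108 → Sep 13, 2108: 31 days (August has 31).
Sep 13, 2108 → Oct 13, 2108: 30 days (September has 30).
Oct 13, 2108 → Nov 13, 2108: 31 days (October has 31).
Nov 13, 2108 → Dec 13, 2108: 30 days (November has 30).
Dec 13, 2108 → Jan 13, 2109: 31 days (December has 31).
Jan 13, 2109 → Feb 13, 2109: 31 days (January has 31).
Feb 13, 2109 → Mar 13, 2109: 28 days (February has 28).
Mar 13, 2109 → Apr 13, 2109: 31 days (March has 31).
Apr 13, 2109 → May 13, 2109: 30 days (April has 30).
May 13, 2109 → Jun 11, 2109: 29 days.
Total: 699 days.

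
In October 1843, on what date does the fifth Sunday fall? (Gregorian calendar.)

October 29, 1843

October 1, 1843 is a Sunday.
The first Sunday is therefore October 1 (same day).
The fifth Sunday is 1 + 4×7 = October 29.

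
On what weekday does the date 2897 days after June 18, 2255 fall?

First find the weekday of Jun 18, 2255. Doomsday rule: the anchor day for the 2200s is Friday. For year 55: 55÷12 = 4 r 7, and 7÷4 = 1, so 4+7+1 = 12.
Friday + 12 ≡ Wednesday — that's 2255's doomsday.
In June the doomsday date is Jun 6.
Jun 18 is 12 days after Jun 6; 12 mod 7 = 5, so Wednesday + 5 = Monday.
2897 mod 7 = 6, so 2897 days after a Monday is Monday + 6 = Sunday.

Sunday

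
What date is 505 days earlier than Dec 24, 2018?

August 6, 2017

−365 (one year) → Dec 24, 2017 (140 left).
−24 → Nov 30, 2017 (end of Nov, 30 days; 116 left).
−30 → Oct 31, 2017 (end of Oct, 31 days; 86 left).
−31 → Sep 30, 2017 (end of Sep, 30 days; 55 left).
−30 → Aug 31, 2017 (end of Aug, 31 days; 25 left).
−25 → Aug 6, 2017.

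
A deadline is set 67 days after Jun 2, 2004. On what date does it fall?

August 8, 2004

Jun has 30 days: +29 → Jul 1, 2004 (38 left).
Jul has 31 days: +31 → Aug 1, 2004 (7 left).
+7 → Aug 8, 2004.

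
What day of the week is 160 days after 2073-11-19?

Saturday

First find the weekday of Nov 19, 2073. Doomsday rule: the anchor day for the 2000s is Tuesday. For year 73: 73÷12 = 6 r 1, and 1÷4 = 0, so 6+1+0 = 7.
Tuesday + 7 ≡ Tuesday — that's 2073's doomsday.
In November the doomsday date is Nov 7.
Nov 19 is 12 days after Nov 7; 12 mod 7 = 5, so Tuesday + 5 = Sunday.
160 mod 7 = 6, so 160 days after a Sunday is Sunday + 6 = Saturday.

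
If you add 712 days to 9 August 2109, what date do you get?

+365 (one year) → Aug 9, 2110 (347 left).
Aug has 31 days: +23 → Sep 1, 2110 (324 left).
Sep has 30 days: +30 → Oct 1, 2110 (294 left).
Oct has 31 days: +31 → Nov 1, 2110 (263 left).
Nov has 30 days: +30 → Dec 1, 2110 (233 left).
Dec has 31 days: +31 → Jan 1, 2111 (202 left).
Jan has 31 days: +31 → Feb 1, 2111 (171 left).
Feb has 28 days: +28 → Mar 1, 2111 (143 left).
Mar has 31 days: +31 → Apr 1, 2111 (112 left).
Apr has 30 days: +30 → May 1, 2111 (82 left).
May has 31 days: +31 → Jun 1, 2111 (51 left).
Jun has 30 days: +30 → Jul 1, 2111 (21 left).
+21 → Jul 22, 2111.

July 22, 2111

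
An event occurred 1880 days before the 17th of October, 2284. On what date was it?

August 25, 2279

−366 (one year; includes Feb 29, 2284) → Oct 17, 2283 (1514 left).
−365 (one year) → Oct 17, 2282 (1149 left).
−365 (one year) → Oct 17, 2281 (784 left).
−365 (one year) → Oct 17, 2280 (419 left).
−366 (one year; includes Feb 29, 2280) → Oct 17, 2279 (53 left).
−17 → Sep 30, 2279 (end of Sep, 30 days; 36 left).
−30 → Aug 31, 2279 (end of Aug, 31 days; 6 left).
−6 → Aug 25, 2279.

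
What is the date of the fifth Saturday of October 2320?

October 30, 2320

October 1, 2320 is a Friday.
The first Saturday is therefore October 2 (1 days later).
The fifth Saturday is 2 + 4×7 = October 30.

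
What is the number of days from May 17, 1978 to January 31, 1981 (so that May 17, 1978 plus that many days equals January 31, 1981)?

May 17, 1978 → May 17, 1979: 365 days.
May 17, 1979 → May 17, 1980: 366 days (Feb 29, 1980 is in that span).
May 17, 1980 → Jun 17, 1980: 31 days (May has 31).
Jun 17, 1980 → Jul 17, 1980: 30 days (June has 30).
Jul 17, 1980 → Aug 17, 1980: 31 days (July has 31).
Aug 17, 1980 → Sep 17, 1980: 31 days (August has 31).
Sep 17, 1980 → Oct 17, 1980: 30 days (September has 30).
Oct 17, 1980 → Nov 17, 1980: 31 days (October has 31).
Nov 17, 1980 → Dec 17, 1980: 30 days (November has 30).
Dec 17, 1980 → Jan 17, 1981: 31 days (December has 31).
Jan 17, 1981 → Jan 31, 1981: 14 days.
Total: 990 days.

990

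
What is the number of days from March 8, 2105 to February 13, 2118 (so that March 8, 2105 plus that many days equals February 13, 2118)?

4725

Mar 8, 2105 → Mar 8, 2106: 365 days.
Mar 8, 2106 → Mar 8, 2107: 365 days.
Mar 8, 2107 → Mar 8, 2108: 366 days (Feb 29, 2108 is in that span).
Mar 8, 2108 → Mar 8, 2109: 365 days.
Mar 8, 2109 → Mar 8, 2110: 365 days.
Mar 8, 2110 → Mar 8, 2111: 365 days.
Mar 8, 2111 → Mar 8, 2112: 366 days (Feb 29, 2112 is in that span).
Mar 8, 2112 → Mar 8, 2113: 365 days.
Mar 8, 2113 → Mar 8, 2114: 365 days.
Mar 8, 2114 → Mar 8, 2115: 365 days.
Mar 8, 2115 → Mar 8, 2116: 366 days (Feb 29, 2116 is in that span).
Mar 8, 2116 → Mar 8, 2117: 365 days.
Mar 8, 2117 → Apr 8, 2117: 31 days (March has 31).
Apr 8, 2117 → May 8, 2117: 30 days (April has 30).
May 8, 2117 → Jun 8, 2117: 31 days (May has 31).
Jun 8, 2117 → Jul 8, 2117: 30 days (June has 30).
Jul 8, 2117 → Aug 8, 2117: 31 days (July has 31).
Aug 8, 2117 → Sep 8, 2117: 31 days (August has 31).
Sep 8, 2117 → Oct 8, 2117: 30 days (September has 30).
Oct 8, 2117 → Nov 8, 2117: 31 days (October has 31).
Nov 8, 2117 → Dec 8, 2117: 30 days (November has 30).
Dec 8, 2117 → Jan 8, 2118: 31 days (December has 31).
Jan 8, 2118 → Feb 8, 2118: 31 days (January has 31).
Feb 8, 2118 → Feb 13, 2118: 5 days.
Total: 4725 days.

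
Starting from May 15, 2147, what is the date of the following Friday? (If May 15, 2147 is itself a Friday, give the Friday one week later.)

May 15, 2147 is a Monday.
From Monday to the next Friday is 4 days.
May 15, 2147 + 4 = May 19, 2147.

May 19, 2147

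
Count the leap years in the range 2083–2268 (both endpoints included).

Multiples of 4 in [2083,2268]: 47.
Of those, multiples of 100: 2 (not leap unless ÷400).
Multiples of 400: 0.
Leap years = 47 − 2 + 0 = 45.

45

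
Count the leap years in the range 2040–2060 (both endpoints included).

6

Multiples of 4 in [2040,2060]: 6.
Of those, multiples of 100: 0 (not leap unless ÷400).
Multiples of 400: 0.
Leap years = 6 − 0 + 0 = 6.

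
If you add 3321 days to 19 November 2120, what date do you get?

December 23, 2129

+365 (one year) → Nov 19, 2121 (2956 left).
+365 (one year) → Nov 19, 2122 (2591 left).
+365 (one year) → Nov 19, 2123 (2226 left).
+366 (one year; includes Feb 29, 2124) → Nov 19, 2124 (1860 left).
+365 (one year) → Nov 19, 2125 (1495 left).
+365 (one year) → Nov 19, 2126 (1130 left).
+365 (one year) → Nov 19, 2127 (765 left).
+366 (one year; includes Feb 29, 2128) → Nov 19, 2128 (399 left).
Nov has 30 days: +12 → Dec 1, 2128 (387 left).
Dec has 31 days: +31 → Jan 1, 2129 (356 left).
Jan has 31 days: +31 → Feb 1, 2129 (325 left).
Feb has 28 days: +28 → Mar 1, 2129 (297 left).
Mar has 31 days: +31 → Apr 1, 2129 (266 left).
Apr has 30 days: +30 → May 1, 2129 (236 left).
May has 31 days: +31 → Jun 1, 2129 (205 left).
Jun has 30 days: +30 → Jul 1, 2129 (175 left).
Jul has 31 days: +31 → Aug 1, 2129 (144 left).
Aug has 31 days: +31 → Sep 1, 2129 (113 left).
Sep has 30 days: +30 → Oct 1, 2129 (83 left).
Oct has 31 days: +31 → Nov 1, 2129 (52 left).
Nov has 30 days: +30 → Dec 1, 2129 (22 left).
+22 → Dec 23, 2129.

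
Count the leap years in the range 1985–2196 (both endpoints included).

Multiples of 4 in [1985,2196]: 53.
Of those, multiples of 100: 2 (not leap unless ÷400).
Multiples of 400: 1.
Leap years = 53 − 2 + 1 = 52.

52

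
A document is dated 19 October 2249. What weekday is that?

Friday

January 1, 2249 is a Monday.
Jan 1, 2249 → Feb 1, 2249: 31 days (January has 31).
Feb 1, 2249 → Mar 1, 2249: 28 days (February has 28).
Mar 1, 2249 → Apr 1, 2249: 31 days (March has 31).
Apr 1, 2249 → May 1, 2249: 30 days (April has 30).
May 1, 2249 → Jun 1, 2249: 31 days (May has 31).
Jun 1, 2249 → Jul 1, 2249: 30 days (June has 30).
Jul 1, 2249 → Aug 1, 2249: 31 days (July has 31).
Aug 1, 2249 → Sep 1, 2249: 31 days (August has 31).
Sep 1, 2249 → Oct 1, 2249: 30 days (September has 30).
Oct 1, 2249 → Oct 19, 2249: 18 days.
Total: 291 days.
291 mod 7 = 4, so Monday + 4 = Friday.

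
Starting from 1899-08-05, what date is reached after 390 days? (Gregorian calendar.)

Aug has 31 days: +27 → Sep 1, 1899 (363 left).
Sep has 30 days: +30 → Oct 1, 1899 (333 left).
Oct has 31 days: +31 → Nov 1, 1899 (302 left).
Nov has 30 days: +30 → Dec 1, 1899 (272 left).
Dec has 31 days: +31 → Jan 1, 1900 (241 left).
Jan has 31 days: +31 → Feb 1, 1900 (210 left).
Feb has 28 days: +28 → Mar 1, 1900 (182 left).
Mar has 31 days: +31 → Apr 1, 1900 (151 left).
Apr has 30 days: +30 → May 1, 1900 (121 left).
May has 31 days: +31 → Jun 1, 1900 (90 left).
Jun has 30 days: +30 → Jul 1, 1900 (60 left).
Jul has 31 days: +31 → Aug 1, 1900 (29 left).
+29 → Aug 30, 1900.

August 30, 1900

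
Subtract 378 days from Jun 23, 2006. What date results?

−23 → May 31, 2006 (end of May, 31 days; 355 left).
−31 → Apr 30, 2006 (end of Apr, 30 days; 324 left).
−30 → Mar 31, 2006 (end of Mar, 31 days; 294 left).
−31 → Feb 28, 2006 (end of Feb, 28 days; 263 left).
−28 → Jan 31, 2006 (end of Jan, 31 days; 235 left).
−31 → Dec 31, 2005 (end of Dec, 31 days; 204 left).
−31 → Nov 30, 2005 (end of Nov, 30 days; 173 left).
−30 → Oct 31, 2005 (end of Oct, 31 days; 143 left).
−31 → Sep 30, 2005 (end of Sep, 30 days; 112 left).
−30 → Aug 31, 2005 (end of Aug, 31 days; 82 left).
−31 → Jul 31, 2005 (end of Jul, 31 days; 51 left).
−31 → Jun 30, 2005 (end of Jun, 30 days; 20 left).
−20 → Jun 10, 2005.

June 10, 2005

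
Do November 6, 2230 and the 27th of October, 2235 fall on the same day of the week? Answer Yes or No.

No

From Nov 6, 2230 to Oct 27, 2235 is 1816 days.
1816 mod 7 = 3, so they are different weekdays.
(Nov 6, 2230 is a Saturday; Oct 27, 2235 is a Tuesday.)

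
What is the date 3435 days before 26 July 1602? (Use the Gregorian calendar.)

−365 (one year) → Jul 26, 1601 (3070 left).
−365 (one year) → Jul 26, 1600 (2705 left).
−366 (one year; includes Feb 29, 1600) → Jul 26, 1599 (2339 left).
−365 (one year) → Jul 26, 1598 (1974 left).
−365 (one year) → Jul 26, 1597 (1609 left).
−365 (one year) → Jul 26, 1596 (1244 left).
−366 (one year; includes Feb 29, 1596) → Jul 26, 1595 (878 left).
−365 (one year) → Jul 26, 1594 (513 left).
−365 (one year) → Jul 26, 1593 (148 left).
−26 → Jun 30, 1593 (end of Jun, 30 days; 122 left).
−30 → May 31, 1593 (end of May, 31 days; 92 left).
−31 → Apr 30, 1593 (end of Apr, 30 days; 61 left).
−30 → Mar 31, 1593 (end of Mar, 31 days; 31 left).
−31 → Feb 28, 1593 (end of Feb, 28 days; 0 left).

February 28, 1593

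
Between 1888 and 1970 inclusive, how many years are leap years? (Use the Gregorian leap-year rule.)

20

Multiples of 4 in [1888,1970]: 21.
Of those, multiples of 100: 1 (not leap unless ÷400).
Multiples of 400: 0.
Leap years = 21 − 1 + 0 = 20.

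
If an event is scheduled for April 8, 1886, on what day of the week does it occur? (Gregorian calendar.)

Doomsday rule: the anchor day for the 1800s is Friday. For year 86: 86÷12 = 7 r 2, and 2÷4 = 0, so 7+2+0 = 9.
Friday + 9 ≡ Sunday — that's 1886's doomsday.
In April the doomsday date is Apr 4.
Apr 8 is 4 days after Apr 4; 4 mod 7 = 4, so Sunday + 4 = Thursday.

Thursday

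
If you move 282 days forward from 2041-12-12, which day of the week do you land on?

First find the weekday of Dec 12, 2041. Doomsday rule: the anchor day for the 2000s is Tuesday. For year 41: 41÷12 = 3 r 5, and 5÷4 = 1, so 3+5+1 = 9.
Tuesday + 9 ≡ Thursday — that's 2041's doomsday.
In December the doomsday date is Dec 12.
Dec 12 is the doomsday itself: Thursday.
282 mod 7 = 2, so 282 days after a Thursday is Thursday + 2 = Saturday.

Saturday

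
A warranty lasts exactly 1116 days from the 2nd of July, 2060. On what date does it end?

July 23, 2063

+365 (one year) → Jul 2, 2061 (751 left).
+365 (one year) → Jul 2, 2062 (386 left).
Jul has 31 days: +30 → Aug 1, 2062 (356 left).
Aug has 31 days: +31 → Sep 1, 2062 (325 left).
Sep has 30 days: +30 → Oct 1, 2062 (295 left).
Oct has 31 days: +31 → Nov 1, 2062 (264 left).
Nov has 30 days: +30 → Dec 1, 2062 (234 left).
Dec has 31 days: +31 → Jan 1, 2063 (203 left).
Jan has 31 days: +31 → Feb 1, 2063 (172 left).
Feb has 28 days: +28 → Mar 1, 2063 (144 left).
Mar has 31 days: +31 → Apr 1, 2063 (113 left).
Apr has 30 days: +30 → May 1, 2063 (83 left).
May has 31 days: +31 → Jun 1, 2063 (52 left).
Jun has 30 days: +30 → Jul 1, 2063 (22 left).
+22 → Jul 23, 2063.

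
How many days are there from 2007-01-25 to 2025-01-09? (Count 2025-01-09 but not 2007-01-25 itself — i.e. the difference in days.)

6559

Jan 25, 2007 → Jan 25, 2008: 365 days.
Jan 25, 2008 → Jan 25, 2009: 366 days (Feb 29, 2008 is in that span).
Jan 25, 2009 → Jan 25, 2010: 365 days.
Jan 25, 2010 → Jan 25, 2011: 365 days.
Jan 25, 2011 → Jan 25, 2012: 365 days.
Jan 25, 2012 → Jan 25, 2013: 366 days (Feb 29, 2012 is in that span).
Jan 25, 2013 → Jan 25, 2014: 365 days.
Jan 25, 2014 → Jan 25, 2015: 365 days.
Jan 25, 2015 → Jan 25, 2016: 365 days.
Jan 25, 2016 → Jan 25, 2017: 366 days (Feb 29, 2016 is in that span).
Jan 25, 2017 → Jan 25, 2018: 365 days.
Jan 25, 2018 → Jan 25, 2019: 365 days.
Jan 25, 2019 → Jan 25, 2020: 365 days.
Jan 25, 2020 → Jan 25, 2021: 366 days (Feb 29, 2020 is in that span).
Jan 25, 2021 → Jan 25, 2022: 365 days.
Jan 25, 2022 → Jan 25, 2023: 365 days.
Jan 25, 2023 → Jan 25, 2024: 365 days.
Jan 25, 2024 → Feb 25, 2024: 31 days (January has 31).
Feb 25, 2024 → Mar 25, 2024: 29 days (February has 29).
Mar 25, 2024 → Apr 25, 2024: 31 days (March has 31).
Apr 25, 2024 → May 25, 2024: 30 days (April has 30).
May 25, 2024 → Jun 25, 2024: 31 days (May has 31).
Jun 25, 2024 → Jul 25, 2024: 30 days (June has 30).
Jul 25, 2024 → Aug 25, 2024: 31 days (July has 31).
Aug 25, 2024 → Sep 25, 2024: 31 days (August has 31).
Sep 25, 2024 → Oct 25, 2024: 30 days (September has 30).
Oct 25, 2024 → Nov 25, 2024: 31 days (October has 31).
Nov 25, 2024 → Dec 25, 2024: 30 days (November has 30).
Dec 25, 2024 → Jan 9, 2025: 15 days.
Total: 6559 days.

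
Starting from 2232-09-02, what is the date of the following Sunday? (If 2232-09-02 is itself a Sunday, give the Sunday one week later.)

September 9, 2232

Sep 2, 2232 is a Sunday.
From Sunday to the next Sunday is 7 days.
Sep 2, 2232 + 7 = Sep 9, 2232.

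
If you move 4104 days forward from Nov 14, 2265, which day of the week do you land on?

Thursday

First find the weekday of Nov 14, 2265. Doomsday rule: the anchor day for the 2200s is Friday. For year 65: 65÷12 = 5 r 5, and 5÷4 = 1, so 5+5+1 = 11.
Friday + 11 ≡ Tuesday — that's 2265's doomsday.
In November the doomsday date is Nov 7.
Nov 14 is 7 days after Nov 7; 7 mod 7 = 0, so Tuesday + 0 = Tuesday.
4104 mod 7 = 2, so 4104 days after a Tuesday is Tuesday + 2 = Thursday.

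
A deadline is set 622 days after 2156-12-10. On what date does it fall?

+365 (one year) → Dec 10, 2157 (257 left).
Dec has 31 days: +22 → Jan 1, 2158 (235 left).
Jan has 31 days: +31 → Feb 1, 2158 (204 left).
Feb has 28 days: +28 → Mar 1, 2158 (176 left).
Mar has 31 days: +31 → Apr 1, 2158 (145 left).
Apr has 30 days: +30 → May 1, 2158 (115 left).
May has 31 days: +31 → Jun 1, 2158 (84 left).
Jun has 30 days: +30 → Jul 1, 2158 (54 left).
Jul has 31 days: +31 → Aug 1, 2158 (23 left).
+23 → Aug 24, 2158.

August 24, 2158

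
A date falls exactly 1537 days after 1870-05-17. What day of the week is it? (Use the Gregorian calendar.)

First find the weekday of May 17, 1870. Doomsday rule: the anchor day for the 1800s is Friday. For year 70: 70÷12 = 5 r 10, and 10÷4 = 2, so 5+10+2 = 17.
Friday + 17 ≡ Monday — that's 1870's doomsday.
In May the doomsday date is May 9.
May 17 is 8 days after May 9; 8 mod 7 = 1, so Monday + 1 = Tuesday.
1537 mod 7 = 4, so 1537 days after a Tuesday is Tuesday + 4 = Saturday.

Saturday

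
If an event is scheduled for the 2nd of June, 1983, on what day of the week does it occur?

January 1, 1983 is a Saturday.
Jan 1, 1983 → Feb 1, 1983: 31 days (January has 31).
Feb 1, 1983 → Mar 1, 1983: 28 days (February has 28).
Mar 1, 1983 → Apr 1, 1983: 31 days (March has 31).
Apr 1, 1983 → May 1, 1983: 30 days (April has 30).
May 1, 1983 → Jun 1, 1983: 31 days (May has 31).
Jun 1, 1983 → Jun 2, 1983: 1 days.
Total: 152 days.
152 mod 7 = 5, so Saturday + 5 = Thursday.

Thursday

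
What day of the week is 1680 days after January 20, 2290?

First find the weekday of Jan 20, 2290. Doomsday rule: the anchor day for the 2200s is Friday. For year 90: 90÷12 = 7 r 6, and 6÷4 = 1, so 7+6+1 = 14.
Friday + 14 ≡ Friday — that's 2290's doomsday.
In January the doomsday date is Jan 3 (2290 is not a leap year).
Jan 20 is 17 days after Jan 3; 17 mod 7 = 3, so Friday + 3 = Monday.
1680 mod 7 = 0, so 1680 days after a Monday is Monday + 0 = Monday.

Monday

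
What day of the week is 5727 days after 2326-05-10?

First find the weekday of May 10, 2326. Doomsday rule: the anchor day for the 2300s is Wednesday. For year 26: 26÷12 = 2 r 2, and 2÷4 = 0, so 2+2+0 = 4.
Wednesday + 4 ≡ Sunday — that's 2326's doomsday.
In May the doomsday date is May 9.
May 10 is 1 day after May 9; 1 mod 7 = 1, so Sunday + 1 = Monday.
5727 mod 7 = 1, so 5727 days after a Monday is Monday + 1 = Tuesday.

Tuesday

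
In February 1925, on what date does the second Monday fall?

February 1, 1925 is a Sunday.
The first Monday is therefore February 2 (1 days later).
The second Monday is 2 + 1×7 = February 9.

February 9, 1925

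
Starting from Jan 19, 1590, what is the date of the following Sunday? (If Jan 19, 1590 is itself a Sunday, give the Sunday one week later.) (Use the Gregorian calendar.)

Jan 19, 1590 is a Friday.
From Friday to the next Sunday is 2 days.
Jan 19, 1590 + 2 = Jan 21, 1590.

January 21, 1590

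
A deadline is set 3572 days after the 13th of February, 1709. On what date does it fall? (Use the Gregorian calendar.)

November 25, 1718

+365 (one year) → Feb 13, 1710 (3207 left).
+365 (one year) → Feb 13, 1711 (2842 left).
+365 (one year) → Feb 13, 1712 (2477 left).
+366 (one year; includes Feb 29, 1712) → Feb 13, 1713 (2111 left).
+365 (one year) → Feb 13, 1714 (1746 left).
+365 (one year) → Feb 13, 1715 (1381 left).
+365 (one year) → Feb 13, 1716 (1016 left).
+366 (one year; includes Feb 29, 1716) → Feb 13, 1717 (650 left).
+365 (one year) → Feb 13, 1718 (285 left).
Feb has 28 days: +16 → Mar 1, 1718 (269 left).
Mar has 31 days: +31 → Apr 1, 1718 (238 left).
Apr has 30 days: +30 → May 1, 1718 (208 left).
May has 31 days: +31 → Jun 1, 1718 (177 left).
Jun has 30 days: +30 → Jul 1, 1718 (147 left).
Jul has 31 days: +31 → Aug 1, 1718 (116 left).
Aug has 31 days: +31 → Sep 1, 1718 (85 left).
Sep has 30 days: +30 → Oct 1, 1718 (55 left).
Oct has 31 days: +31 → Nov 1, 1718 (24 left).
+24 → Nov 25, 1718.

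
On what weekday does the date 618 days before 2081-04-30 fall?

Monday

First find the weekday of Apr 30, 2081. Doomsday rule: the anchor day for the 2000s is Tuesday. For year 81: 81÷12 = 6 r 9, and 9÷4 = 2, so 6+9+2 = 17.
Tuesday + 17 ≡ Friday — that's 2081's doomsday.
In April the doomsday date is Apr 4.
Apr 30 is 26 days after Apr 4; 26 mod 7 = 5, so Friday + 5 = Wednesday.
618 mod 7 = 2, so 618 days before a Wednesday is Wednesday − 2 = Monday.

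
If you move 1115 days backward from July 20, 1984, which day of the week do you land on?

First find the weekday of Jul 20, 1984. Doomsday rule: the anchor day for the 1900s is Wednesday. For year 84: 84÷12 = 7 r 0, and 0÷4 = 0, so 7+0+0 = 7.
Wednesday + 7 ≡ Wednesday — that's 1984's doomsday.
In July the doomsday date is Jul 11.
Jul 20 is 9 days after Jul 11; 9 mod 7 = 2, so Wednesday + 2 = Friday.
1115 mod 7 = 2, so 1115 days before a Friday is Friday − 2 = Wednesday.

Wednesday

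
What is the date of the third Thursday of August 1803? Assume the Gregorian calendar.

August 1, 1803 is a Monday.
The first Thursday is therefore August 4 (3 days later).
The third Thursday is 4 + 2×7 = August 18.

August 18, 1803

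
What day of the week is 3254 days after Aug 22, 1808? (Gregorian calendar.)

Aug 22, 1808 is a Monday.
3254 mod 7 = 6, so 3254 days after a Monday is Monday + 6 = Sunday.

Sunday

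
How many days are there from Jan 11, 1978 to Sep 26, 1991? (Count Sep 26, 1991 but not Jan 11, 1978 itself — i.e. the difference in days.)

Jan 11, 1978 → Jan 11, 1979: 365 days.
Jan 11, 1979 → Jan 11, 1980: 365 days.
Jan 11, 1980 → Jan 11, 1981: 366 days (Feb 29, 1980 is in that span).
Jan 11, 1981 → Jan 11, 1982: 365 days.
Jan 11, 1982 → Jan 11, 1983: 365 days.
Jan 11, 1983 → Jan 11, 1984: 365 days.
Jan 11, 1984 → Jan 11, 1985: 366 days (Feb 29, 1984 is in that span).
Jan 11, 1985 → Jan 11, 1986: 365 days.
Jan 11, 1986 → Jan 11, 1987: 365 days.
Jan 11, 1987 → Jan 11, 1988: 365 days.
Jan 11, 1988 → Jan 11, 1989: 366 days (Feb 29, 1988 is in that span).
Jan 11, 1989 → Jan 11, 1990: 365 days.
Jan 11, 1990 → Jan 11, 1991: 365 days.
Jan 11, 1991 → Feb 11, 1991: 31 days (January has 31).
Feb 11, 1991 → Mar 11, 1991: 28 days (February has 28).
Mar 11, 1991 → Apr 11, 1991: 31 days (March has 31).
Apr 11, 1991 → May 11, 1991: 30 days (April has 30).
May 11, 1991 → Jun 11, 1991: 31 days (May has 31).
Jun 11, 1991 → Jul 11, 1991: 30 days (June has 30).
Jul 11, 1991 → Aug 11, 1991: 31 days (July has 31).
Aug 11, 1991 → Sep 11, 1991: 31 days (August has 31).
Sep 11, 1991 → Sep 26, 1991: 15 days.
Total: 5006 days.

5006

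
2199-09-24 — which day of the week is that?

Tuesday

Doomsday rule: the anchor day for the 2100s is Sunday. For year 99: 99÷12 = 8 r 3, and 3÷4 = 0, so 8+3+0 = 11.
Sunday + 11 ≡ Thursday — that's 2199's doomsday.
In September the doomsday date is Sep 5.
Sep 24 is 19 days after Sep 5; 19 mod 7 = 5, so Thursday + 5 = Tuesday.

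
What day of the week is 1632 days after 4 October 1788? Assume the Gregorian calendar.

First find the weekday of Oct 4, 1788. Doomsday rule: the anchor day for the 1700s is Sunday. For year 88: 88÷12 = 7 r 4, and 4÷4 = 1, so 7+4+1 = 12.
Sunday + 12 ≡ Friday — that's 1788's doomsday.
In October the doomsday date is Oct 10.
Oct 4 is 6 days before Oct 10; 6 mod 7 = 6, so Friday − 6 = Saturday.
1632 mod 7 = 1, so 1632 days after a Saturday is Saturday + 1 = Sunday.

Sunday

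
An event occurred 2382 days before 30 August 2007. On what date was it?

−365 (one year) → Aug 30, 2006 (2017 left).
−365 (one year) → Aug 30, 2005 (1652 left).
−365 (one year) → Aug 30, 2004 (1287 left).
−366 (one year; includes Feb 29, 2004) → Aug 30, 2003 (921 left).
−365 (one year) → Aug 30, 2002 (556 left).
−365 (one year) → Aug 30, 2001 (191 left).
−30 → Jul 31, 2001 (end of Jul, 31 days; 161 left).
−31 → Jun 30, 2001 (end of Jun, 30 days; 130 left).
−30 → May 31, 2001 (end of May, 31 days; 100 left).
−31 → Apr 30, 2001 (end of Apr, 30 days; 69 left).
−30 → Mar 31, 2001 (end of Mar, 31 days; 39 left).
−31 → Feb 28, 2001 (end of Feb, 28 days; 8 left).
−8 → Feb 20, 2001.

February 20, 2001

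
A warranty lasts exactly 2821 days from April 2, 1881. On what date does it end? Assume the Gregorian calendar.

+365 (one year) → Apr 2, 1882 (2456 left).
+365 (one year) → Apr 2, 1883 (2091 left).
+366 (one year; includes Feb 29, 1884) → Apr 2, 1884 (1725 left).
+365 (one year) → Apr 2, 1885 (1360 left).
+365 (one year) → Apr 2, 1886 (995 left).
+365 (one year) → Apr 2, 1887 (630 left).
+366 (one year; includes Feb 29, 1888) → Apr 2, 1888 (264 left).
Apr has 30 days: +29 → May 1, 1888 (235 left).
May has 31 days: +31 → Jun 1, 1888 (204 left).
Jun has 30 days: +30 → Jul 1, 1888 (174 left).
Jul has 31 days: +31 → Aug 1, 1888 (143 left).
Aug has 31 days: +31 → Sep 1, 1888 (112 left).
Sep has 30 days: +30 → Oct 1, 1888 (82 left).
Oct has 31 days: +31 → Nov 1, 1888 (51 left).
Nov has 30 days: +30 → Dec 1, 1888 (21 left).
+21 → Dec 22, 1888.

December 22, 1888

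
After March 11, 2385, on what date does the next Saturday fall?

Mar 11, 2385 is a Monday.
From Monday to the next Saturday is 5 days.
Mar 11, 2385 + 5 = Mar 16, 2385.

March 16, 2385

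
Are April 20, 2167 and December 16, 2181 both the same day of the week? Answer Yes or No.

From Apr 20, 2167 to Dec 16, 2181 is 5354 days.
5354 mod 7 = 6, so they are different weekdays.
(Apr 20, 2167 is a Monday; Dec 16, 2181 is a Sunday.)

No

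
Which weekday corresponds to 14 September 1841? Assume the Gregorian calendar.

Tuesday

Doomsday rule: the anchor day for the 1800s is Friday. For year 41: 41÷12 = 3 r 5, and 5÷4 = 1, so 3+5+1 = 9.
Friday + 9 ≡ Sunday — that's 1841's doomsday.
In September the doomsday date is Sep 5.
Sep 14 is 9 days after Sep 5; 9 mod 7 = 2, so Sunday + 2 = Tuesday.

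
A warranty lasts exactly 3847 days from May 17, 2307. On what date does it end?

November 27, 2317

+366 (one year; includes Feb 29, 2308) → May 17, 2308 (3481 left).
+365 (one year) → May 17, 2309 (3116 left).
+365 (one year) → May 17, 2310 (2751 left).
+365 (one year) → May 17, 2311 (2386 left).
+366 (one year; includes Feb 29, 2312) → May 17, 2312 (2020 left).
+365 (one year) → May 17, 2313 (1655 left).
+365 (one year) → May 17, 2314 (1290 left).
+365 (one year) → May 17, 2315 (925 left).
+366 (one year; includes Feb 29, 2316) → May 17, 2316 (559 left).
+365 (one year) → May 17, 2317 (194 left).
May has 31 days: +15 → Jun 1, 2317 (179 left).
Jun has 30 days: +30 → Jul 1, 2317 (149 left).
Jul has 31 days: +31 → Aug 1, 2317 (118 left).
Aug has 31 days: +31 → Sep 1, 2317 (87 left).
Sep has 30 days: +30 → Oct 1, 2317 (57 left).
Oct has 31 days: +31 → Nov 1, 2317 (26 left).
+26 → Nov 27, 2317.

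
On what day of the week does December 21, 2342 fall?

Doomsday rule: the anchor day for the 2300s is Wednesday. For year 42: 42÷12 = 3 r 6, and 6÷4 = 1, so 3+6+1 = 10.
Wednesday + 10 ≡ Saturday — that's 2342's doomsday.
In December the doomsday date is Dec 12.
Dec 21 is 9 days after Dec 12; 9 mod 7 = 2, so Saturday + 2 = Monday.

Monday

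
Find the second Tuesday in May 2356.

May 1, 2356 is a Tuesday.
The first Tuesday is therefore May 1 (same day).
The second Tuesday is 1 + 1×7 = May 8.

May 8, 2356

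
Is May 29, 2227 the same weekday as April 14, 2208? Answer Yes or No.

No

From Apr 14, 2208 to May 29, 2227 is 6984 days.
6984 mod 7 = 5, so they are different weekdays.
(Apr 14, 2208 is a Thursday; May 29, 2227 is a Tuesday.)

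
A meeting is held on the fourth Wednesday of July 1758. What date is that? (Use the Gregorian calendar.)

July 1, 1758 is a Saturday.
The first Wednesday is therefore July 5 (4 days later).
The fourth Wednesday is 5 + 3×7 = July 26.

July 26, 1758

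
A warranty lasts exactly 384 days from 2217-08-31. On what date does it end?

Aug has 31 days: +1 → Sep 1, 2217 (383 left).
Sep has 30 days: +30 → Oct 1, 2217 (353 left).
Oct has 31 days: +31 → Nov 1, 2217 (322 left).
Nov has 30 days: +30 → Dec 1, 2217 (292 left).
Dec has 31 days: +31 → Jan 1, 2218 (261 left).
Jan has 31 days: +31 → Feb 1, 2218 (230 left).
Feb has 28 days: +28 → Mar 1, 2218 (202 left).
Mar has 31 days: +31 → Apr 1, 2218 (171 left).
Apr has 30 days: +30 → May 1, 2218 (141 left).
May has 31 days: +31 → Jun 1, 2218 (110 left).
Jun has 30 days: +30 → Jul 1, 2218 (80 left).
Jul has 31 days: +31 → Aug 1, 2218 (49 left).
Aug has 31 days: +31 → Sep 1, 2218 (18 left).
+18 → Sep 19, 2218.

September 19, 2218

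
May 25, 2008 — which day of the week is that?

Sunday

Doomsday rule: the anchor day for the 2000s is Tuesday. For year 08: 8÷12 = 0 r 8, and 8÷4 = 2, so 0+8+2 = 10.
Tuesday + 10 ≡ Friday — that's 2008's doomsday.
In May the doomsday date is May 9.
May 25 is 16 days after May 9; 16 mod 7 = 2, so Friday + 2 = Sunday.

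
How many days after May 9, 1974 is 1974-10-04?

May 9, 1974 → Jun 9, 1974: 31 days (May has 31).
Jun 9, 1974 → Jul 9, 1974: 30 days (June has 30).
Jul 9, 1974 → Aug 9, 1974: 31 days (July has 31).
Aug 9, 1974 → Sep 9, 1974: 31 days (August has 31).
Sep 9, 1974 → Oct 4, 1974: 25 days.
Total: 148 days.

148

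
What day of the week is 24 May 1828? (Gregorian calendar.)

Doomsday rule: the anchor day for the 1800s is Friday. For year 28: 28÷12 = 2 r 4, and 4÷4 = 1, so 2+4+1 = 7.
Friday + 7 ≡ Friday — that's 1828's doomsday.
In May the doomsday date is May 9.
May 24 is 15 days after May 9; 15 mod 7 = 1, so Friday + 1 = Saturday.

Saturday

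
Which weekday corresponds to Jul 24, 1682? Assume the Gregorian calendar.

Doomsday rule: the anchor day for the 1600s is Tuesday. For year 82: 82÷12 = 6 r 10, and 10÷4 = 2, so 6+10+2 = 18.
Tuesday + 18 ≡ Saturday — that's 1682's doomsday.
In July the doomsday date is Jul 11.
Jul 24 is 13 days after Jul 11; 13 mod 7 = 6, so Saturday + 6 = Friday.

Friday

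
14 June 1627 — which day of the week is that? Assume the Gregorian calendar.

Monday

Doomsday rule: the anchor day for the 1600s is Tuesday. For year 27: 27÷12 = 2 r 3, and 3÷4 = 0, so 2+3+0 = 5.
Tuesday + 5 ≡ Sunday — that's 1627's doomsday.
In June the doomsday date is Jun 6.
Jun 14 is 8 days after Jun 6; 8 mod 7 = 1, so Sunday + 1 = Monday.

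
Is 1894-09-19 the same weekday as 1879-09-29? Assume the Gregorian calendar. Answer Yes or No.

From Sep 29, 1879 to Sep 19, 1894 is 5469 days.
5469 mod 7 = 2, so they are different weekdays.
(Sep 29, 1879 is a Monday; Sep 19, 1894 is a Wednesday.)

No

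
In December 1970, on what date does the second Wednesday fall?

December 9, 1970

December 1, 1970 is a Tuesday.
The first Wednesday is therefore December 2 (1 days later).
The second Wednesday is 2 + 1×7 = December 9.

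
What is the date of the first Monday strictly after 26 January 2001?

Jan 26, 2001 is a Friday.
From Friday to the next Monday is 3 days.
Jan 26, 2001 + 3 = Jan 29, 2001.

January 29, 2001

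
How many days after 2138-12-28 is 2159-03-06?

Dec 28, 2138 → Dec 28, 2139: 365 days.
Dec 28, 2139 → Dec 28, 2140: 366 days (Feb 29, 2140 is in that span).
Dec 28, 2140 → Dec 28, 2141: 365 days.
Dec 28, 2141 → Dec 28, 2142: 365 days.
Dec 28, 2142 → Dec 28, 2143: 365 days.
Dec 28, 2143 → Dec 28, 2144: 366 days (Feb 29, 2144 is in that span).
Dec 28, 2144 → Dec 28, 2145: 365 days.
Dec 28, 2145 → Dec 28, 2146: 365 days.
Dec 28, 2146 → Dec 28, 2147: 365 days.
Dec 28, 2147 → Dec 28, 2148: 366 days (Feb 29, 2148 is in that span).
Dec 28, 2148 → Dec 28, 2149: 365 days.
Dec 28, 2149 → Dec 28, 2150: 365 days.
Dec 28, 2150 → Dec 28, 2151: 365 days.
Dec 28, 2151 → Dec 28, 2152: 366 days (Feb 29, 2152 is in that span).
Dec 28, 2152 → Dec 28, 2153: 365 days.
Dec 28, 2153 → Dec 28, 2154: 365 days.
Dec 28, 2154 → Dec 28, 2155: 365 days.
Dec 28, 2155 → Dec 28, 2156: 366 days (Feb 29, 2156 is in that span).
Dec 28, 2156 → Dec 28, 2157: 365 days.
Dec 28, 2157 → Dec 28, 2158: 365 days.
Dec 28, 2158 → Jan 28, 2159: 31 days (December has 31).
Jan 28, 2159 → Feb 28, 2159: 31 days (January has 31).
Feb 28, 2159 → Mar 6, 2159: 6 days.
Total: 7373 days.

7373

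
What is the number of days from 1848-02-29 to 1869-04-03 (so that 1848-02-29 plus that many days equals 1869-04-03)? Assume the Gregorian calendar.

7704

Feb 29, 1848 → Mar 1, 1849: 366 days.
Mar 1, 1849 → Mar 1, 1850: 365 days.
Mar 1, 1850 → Mar 1, 1851: 365 days.
Mar 1, 1851 → Mar 1, 1852: 366 days (Feb 29, 1852 is in that span).
Mar 1, 1852 → Mar 1, 1853: 365 days.
Mar 1, 1853 → Mar 1, 1854: 365 days.
Mar 1, 1854 → Mar 1, 1855: 365 days.
Mar 1, 1855 → Mar 1, 1856: 366 days (Feb 29, 1856 is in that span).
Mar 1, 1856 → Mar 1, 1857: 365 days.
Mar 1, 1857 → Mar 1, 1858: 365 days.
Mar 1, 1858 → Mar 1, 1859: 365 days.
Mar 1, 1859 → Mar 1, 1860: 366 days (Feb 29, 1860 is in that span).
Mar 1, 1860 → Mar 1, 1861: 365 days.
Mar 1, 1861 → Mar 1, 1862: 365 days.
Mar 1, 1862 → Mar 1, 1863: 365 days.
Mar 1, 1863 → Mar 1, 1864: 366 days (Feb 29, 1864 is in that span).
Mar 1, 1864 → Mar 1, 1865: 365 days.
Mar 1, 1865 → Mar 1, 1866: 365 days.
Mar 1, 1866 → Mar 1, 1867: 365 days.
Mar 1, 1867 → Mar 1, 1868: 366 days (Feb 29, 1868 is in that span).
Mar 1, 1868 → Apr 1, 1868: 31 days (March has 31).
Apr 1, 1868 → May 1, 1868: 30 days (April has 30).
May 1, 1868 → Jun 1, 1868: 31 days (May has 31).
Jun 1, 1868 → Jul 1, 1868: 30 days (June has 30).
Jul 1, 1868 → Aug 1, 1868: 31 days (July has 31).
Aug 1, 1868 → Sep 1, 1868: 31 days (August has 31).
Sep 1, 1868 → Oct 1, 1868: 30 days (September has 30).
Oct 1, 1868 → Nov 1, 1868: 31 days (October has 31).
Nov 1, 1868 → Dec 1, 1868: 30 days (November has 30).
Dec 1, 1868 → Jan 1, 1869: 31 days (December has 31).
Jan 1, 1869 → Feb 1, 1869: 31 days (January has 31).
Feb 1, 1869 → Mar 1, 1869: 28 days (February has 28).
Mar 1, 1869 → Apr 1, 1869: 31 days (March has 31).
Apr 1, 1869 → Apr 3, 1869: 2 days.
Total: 7704 days.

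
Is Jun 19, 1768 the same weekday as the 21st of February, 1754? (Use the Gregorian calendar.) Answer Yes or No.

From Feb 21, 1754 to Jun 19, 1768 is 5232 days.
5232 mod 7 = 3, so they are different weekdays.
(Feb 21, 1754 is a Thursday; Jun 19, 1768 is a Sunday.)

No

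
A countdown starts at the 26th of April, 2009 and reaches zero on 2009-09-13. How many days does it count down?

Apr 26, 2009 → May 26, 2009: 30 days (April has 30).
May 26, 2009 → Jun 26, 2009: 31 days (May has 31).
Jun 26, 2009 → Jul 26, 2009: 30 days (June has 30).
Jul 26, 2009 → Aug 26, 2009: 31 days (July has 31).
Aug 26, 2009 → Sep 13, 2009: 18 days.
Total: 140 days.

140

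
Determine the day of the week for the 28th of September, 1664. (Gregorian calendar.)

Sunday

Doomsday rule: the anchor day for the 1600s is Tuesday. For year 64: 64÷12 = 5 r 4, and 4÷4 = 1, so 5+4+1 = 10.
Tuesday + 10 ≡ Friday — that's 1664's doomsday.
In September the doomsday date is Sep 5.
Sep 28 is 23 days after Sep 5; 23 mod 7 = 2, so Friday + 2 = Sunday.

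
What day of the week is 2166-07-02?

Doomsday rule: the anchor day for the 2100s is Sunday. For year 66: 66÷12 = 5 r 6, and 6÷4 = 1, so 5+6+1 = 12.
Sunday + 12 ≡ Friday — that's 2166's doomsday.
In July the doomsday date is Jul 11.
Jul 2 is 9 days before Jul 11; 9 mod 7 = 2, so Friday − 2 = Wednesday.

Wednesday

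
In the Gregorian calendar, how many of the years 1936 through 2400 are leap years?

Multiples of 4 in [1936,2400]: 117.
Of those, multiples of 100: 5 (not leap unless ÷400).
Multiples of 400: 2.
Leap years = 117 − 5 + 2 = 114.

114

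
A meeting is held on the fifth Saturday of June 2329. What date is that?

June 1, 2329 is a Saturday.
The first Saturday is therefore June 1 (same day).
The fifth Saturday is 1 + 4×7 = June 29.

June 29, 2329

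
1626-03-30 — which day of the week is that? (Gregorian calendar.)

Monday

Doomsday rule: the anchor day for the 1600s is Tuesday. For year 26: 26÷12 = 2 r 2, and 2÷4 = 0, so 2+2+0 = 4.
Tuesday + 4 ≡ Saturday — that's 1626's doomsday.
In March the doomsday date is Mar 14.
Mar 30 is 16 days after Mar 14; 16 mod 7 = 2, so Saturday + 2 = Monday.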